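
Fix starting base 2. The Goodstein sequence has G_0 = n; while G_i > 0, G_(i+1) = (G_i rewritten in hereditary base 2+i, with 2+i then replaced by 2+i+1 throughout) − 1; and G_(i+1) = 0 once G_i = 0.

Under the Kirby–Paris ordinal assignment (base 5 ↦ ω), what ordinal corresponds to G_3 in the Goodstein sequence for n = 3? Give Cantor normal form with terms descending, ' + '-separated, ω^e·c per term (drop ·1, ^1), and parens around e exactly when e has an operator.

base 2: 3 = 2 + 1; at 3: 3 + 1 = 4; next = 3
base 3: 3 = 3; at 4: 4 = 4; next = 3
base 4: 3 = 3; at 5: 3 = 3; next = 2
base 5: 2 = 2; at 6: 2 = 2; next = 1

2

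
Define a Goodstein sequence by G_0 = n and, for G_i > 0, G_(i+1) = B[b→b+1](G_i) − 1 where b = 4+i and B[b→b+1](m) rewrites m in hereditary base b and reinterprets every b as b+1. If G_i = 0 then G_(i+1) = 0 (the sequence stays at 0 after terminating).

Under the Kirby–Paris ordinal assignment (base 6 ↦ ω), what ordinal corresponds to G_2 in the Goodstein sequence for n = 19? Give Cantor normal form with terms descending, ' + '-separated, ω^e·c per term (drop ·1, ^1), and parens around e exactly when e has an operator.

ω^2 + 1

19 —HB4→ 4^2 + 3 —bump→ 5^2 + 3 = 28 —(−1)→ 27
27 —HB5→ 5^2 + 2 —bump→ 6^2 + 2 = 38 —(−1)→ 37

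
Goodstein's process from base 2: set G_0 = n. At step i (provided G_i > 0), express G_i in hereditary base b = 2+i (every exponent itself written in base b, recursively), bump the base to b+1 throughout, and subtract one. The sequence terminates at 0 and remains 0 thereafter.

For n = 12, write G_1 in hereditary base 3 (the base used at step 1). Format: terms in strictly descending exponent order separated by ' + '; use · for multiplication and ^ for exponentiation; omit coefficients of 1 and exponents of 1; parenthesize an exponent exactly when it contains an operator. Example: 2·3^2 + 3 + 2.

3^(3 + 1) + 2·3^2 + 2·3 + 2

i=0: 12 = 2^(2 + 1) + 2^2 (b=2); 2→3: 3^(3 + 1) + 3^3 = 108; 108−1 = 107
i=1: 107 = 3^(3 + 1) + 2·3^2 + 2·3 + 2 (b=3); 3→4: 4^(4 + 1) + 2·4^2 + 2·4 + 2 = 1066; 1066−1 = 1065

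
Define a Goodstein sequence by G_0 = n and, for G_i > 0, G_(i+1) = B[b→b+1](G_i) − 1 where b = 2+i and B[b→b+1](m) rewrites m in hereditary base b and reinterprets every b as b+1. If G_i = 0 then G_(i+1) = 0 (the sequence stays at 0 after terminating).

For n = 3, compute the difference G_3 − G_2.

step 0: 3 = 2 + 1; sub 3 for 2: 3 + 1; = 4; G_1 = 4−1 = 3
step 1: 3 = 3; sub 4 for 3: 4; = 4; G_2 = 4−1 = 3
step 2: 3 = 3; sub 5 for 4: 3; = 3; G_3 = 3−1 = 2

-1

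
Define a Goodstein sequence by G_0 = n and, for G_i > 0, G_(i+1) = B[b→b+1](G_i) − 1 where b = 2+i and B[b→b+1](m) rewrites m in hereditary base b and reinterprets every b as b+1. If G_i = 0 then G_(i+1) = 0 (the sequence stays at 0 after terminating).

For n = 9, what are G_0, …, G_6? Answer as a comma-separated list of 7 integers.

G_0=9  [base 2] 2^(2 + 1) + 1  →[2↦3]→  3^(3 + 1) + 1 = 82  −1 ⇒ G_1=81
G_1=81  [base 3] 3^(3 + 1)  →[3↦4]→  4^(4 + 1) = 1024  −1 ⇒ G_2=1023
G_2=1023  [base 4] 3·4^4 + 3·4^3 + 3·4^2 + 3·4 + 3  →[4↦5]→  3·5^5 + 3·5^3 + 3·5^2 + 3·5 + 3 = 9843  −1 ⇒ G_3=9842
G_3=9842  [base 5] 3·5^5 + 3·5^3 + 3·5^2 + 3·5 + 2  →[5↦6]→  3·6^6 + 3·6^3 + 3·6^2 + 3·6 + 2 = 140744  −1 ⇒ G_4=140743
G_4=140743  [base 6] 3·6^6 + 3·6^3 + 3·6^2 + 3·6 + 1  →[6↦7]→  3·7^7 + 3·7^3 + 3·7^2 + 3·7 + 1 = 2471827  −1 ⇒ G_5=2471826
G_5=2471826  [base 7] 3·7^7 + 3·7^3 + 3·7^2 + 3·7  →[7↦8]→  3·8^8 + 3·8^3 + 3·8^2 + 3·8 = 50333400  −1 ⇒ G_6=50333399

9, 81, 1023, 9842, 140743, 2471826, 50333399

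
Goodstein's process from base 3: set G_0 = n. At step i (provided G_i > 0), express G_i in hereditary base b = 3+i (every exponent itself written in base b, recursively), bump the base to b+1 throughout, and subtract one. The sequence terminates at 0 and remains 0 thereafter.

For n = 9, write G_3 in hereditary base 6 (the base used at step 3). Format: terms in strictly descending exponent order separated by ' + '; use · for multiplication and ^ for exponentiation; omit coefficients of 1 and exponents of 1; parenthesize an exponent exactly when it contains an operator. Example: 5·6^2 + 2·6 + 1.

9 —HB3→ 3^2 —bump→ 4^2 = 16 —(−1)→ 15
15 —HB4→ 3·4 + 3 —bump→ 3·5 + 3 = 18 —(−1)→ 17
17 —HB5→ 3·5 + 2 —bump→ 3·6 + 2 = 20 —(−1)→ 19
19 —HB6→ 3·6 + 1 —bump→ 3·7 + 1 = 22 —(−1)→ 21

3·6 + 1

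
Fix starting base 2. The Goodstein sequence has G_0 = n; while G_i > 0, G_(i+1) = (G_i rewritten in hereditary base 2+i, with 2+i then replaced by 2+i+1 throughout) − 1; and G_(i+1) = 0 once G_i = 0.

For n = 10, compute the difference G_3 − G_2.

14600

i=0: 10 = 2^(2 + 1) + 2 (b=2); 2→3: 3^(3 + 1) + 3 = 84; 84−1 = 83
i=1: 83 = 3^(3 + 1) + 2 (b=3); 3→4: 4^(4 + 1) + 2 = 1026; 1026−1 = 1025
i=2: 1025 = 4^(4 + 1) + 1 (b=4); 4→5: 5^(5 + 1) + 1 = 15626; 15626−1 = 15625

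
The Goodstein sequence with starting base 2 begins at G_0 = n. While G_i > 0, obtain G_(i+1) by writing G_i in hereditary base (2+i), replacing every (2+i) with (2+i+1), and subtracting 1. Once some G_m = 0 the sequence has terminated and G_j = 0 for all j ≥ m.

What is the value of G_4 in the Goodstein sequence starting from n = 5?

775

G_0 = 5. HB_2(5) = 2^2 + 1. Bump = 28. G_1 = 27.
G_1 = 27. HB_3(27) = 3^3. Bump = 256. G_2 = 255.
G_2 = 255. HB_4(255) = 3·4^3 + 3·4^2 + 3·4 + 3. Bump = 468. G_3 = 467.
G_3 = 467. HB_5(467) = 3·5^3 + 3·5^2 + 3·5 + 2. Bump = 776. G_4 = 775.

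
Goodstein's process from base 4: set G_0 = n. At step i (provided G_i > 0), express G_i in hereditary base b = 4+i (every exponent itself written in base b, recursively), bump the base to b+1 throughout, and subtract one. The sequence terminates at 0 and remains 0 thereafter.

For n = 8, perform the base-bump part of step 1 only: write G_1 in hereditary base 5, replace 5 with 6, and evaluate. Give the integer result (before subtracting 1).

10

[0] 8 ≡ 2·4 (base 4). Lift 5: 10. −1: 9.
[1] 9 ≡ 5 + 4 (base 5). Lift 6: 10. −1: 9.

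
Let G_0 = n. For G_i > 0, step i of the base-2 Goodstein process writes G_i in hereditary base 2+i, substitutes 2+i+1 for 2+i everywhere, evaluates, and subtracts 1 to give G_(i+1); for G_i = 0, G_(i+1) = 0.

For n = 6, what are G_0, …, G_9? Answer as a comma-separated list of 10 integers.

[0] 6 ≡ 2^2 + 2 (base 2). Lift 3: 30. −1: 29.
[1] 29 ≡ 3^3 + 2 (base 3). Lift 4: 258. −1: 257.
[2] 257 ≡ 4^4 + 1 (base 4). Lift 5: 3126. −1: 3125.
[3] 3125 ≡ 5^5 (base 5). Lift 6: 46656. −1: 46655.
[4] 46655 ≡ 5·6^5 + 5·6^4 + 5·6^3 + 5·6^2 + 5·6 + 5 (base 6). Lift 7: 98040. −1: 98039.
[5] 98039 ≡ 5·7^5 + 5·7^4 + 5·7^3 + 5·7^2 + 5·7 + 4 (base 7). Lift 8: 187244. −1: 187243.
[6] 187243 ≡ 5·8^5 + 5·8^4 + 5·8^3 + 5·8^2 + 5·8 + 3 (base 8). Lift 9: 332148. −1: 332147.
[7] 332147 ≡ 5·9^5 + 5·9^4 + 5·9^3 + 5·9^2 + 5·9 + 2 (base 9). Lift 10: 555552. −1: 555551.
[8] 555551 ≡ 5·10^5 + 5·10^4 + 5·10^3 + 5·10^2 + 5·10 + 1 (base 10). Lift 11: 885776. −1: 885775.

6, 29, 257, 3125, 46655, 98039, 187243, 332147, 555551, 885775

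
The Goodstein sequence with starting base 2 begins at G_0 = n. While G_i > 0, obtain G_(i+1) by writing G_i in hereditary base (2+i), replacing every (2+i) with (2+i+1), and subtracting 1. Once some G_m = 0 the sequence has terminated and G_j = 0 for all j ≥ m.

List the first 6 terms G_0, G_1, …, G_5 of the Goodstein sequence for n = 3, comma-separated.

G_0=3  [base 2] 2 + 1  →[2↦3]→  3 + 1 = 4  −1 ⇒ G_1=3
G_1=3  [base 3] 3  →[3↦4]→  4 = 4  −1 ⇒ G_2=3
G_2=3  [base 4] 3  →[4↦5]→  3 = 3  −1 ⇒ G_3=2
G_3=2  [base 5] 2  →[5↦6]→  2 = 2  −1 ⇒ G_4=1
G_4=1  [base 6] 1  →[6↦7]→  1 = 1  −1 ⇒ G_5=0

3, 3, 3, 2, 1, 0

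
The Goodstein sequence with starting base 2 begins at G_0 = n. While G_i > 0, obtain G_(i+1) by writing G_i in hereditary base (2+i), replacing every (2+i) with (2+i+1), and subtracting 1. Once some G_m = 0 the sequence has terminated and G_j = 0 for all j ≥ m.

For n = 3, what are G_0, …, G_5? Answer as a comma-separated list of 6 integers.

(0) 3|_2 = 2 + 1 ↦ 3 + 1|_3 = 4 ⇒ 3
(1) 3|_3 = 3 ↦ 4|_4 = 4 ⇒ 3
(2) 3|_4 = 3 ↦ 3|_5 = 3 ⇒ 2
(3) 2|_5 = 2 ↦ 2|_6 = 2 ⇒ 1
(4) 1|_6 = 1 ↦ 1|_7 = 1 ⇒ 0

3, 3, 3, 2, 1, 0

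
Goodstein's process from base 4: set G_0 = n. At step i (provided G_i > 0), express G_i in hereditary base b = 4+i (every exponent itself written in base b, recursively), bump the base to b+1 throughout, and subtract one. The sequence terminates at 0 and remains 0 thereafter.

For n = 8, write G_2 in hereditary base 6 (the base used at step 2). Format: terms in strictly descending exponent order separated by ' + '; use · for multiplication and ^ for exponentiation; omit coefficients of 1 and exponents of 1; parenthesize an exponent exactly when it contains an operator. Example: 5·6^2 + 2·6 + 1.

base 4: 8 = 2·4; at 5: 2·5 = 10; next = 9
base 5: 9 = 5 + 4; at 6: 6 + 4 = 10; next = 9

6 + 3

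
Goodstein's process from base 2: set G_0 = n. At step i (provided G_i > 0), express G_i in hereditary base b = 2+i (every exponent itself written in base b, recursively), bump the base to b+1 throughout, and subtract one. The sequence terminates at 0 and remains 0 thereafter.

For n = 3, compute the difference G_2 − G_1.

0

G_0 = 3. HB_2(3) = 2 + 1. Bump = 4. G_1 = 3.
G_1 = 3. HB_3(3) = 3. Bump = 4. G_2 = 3.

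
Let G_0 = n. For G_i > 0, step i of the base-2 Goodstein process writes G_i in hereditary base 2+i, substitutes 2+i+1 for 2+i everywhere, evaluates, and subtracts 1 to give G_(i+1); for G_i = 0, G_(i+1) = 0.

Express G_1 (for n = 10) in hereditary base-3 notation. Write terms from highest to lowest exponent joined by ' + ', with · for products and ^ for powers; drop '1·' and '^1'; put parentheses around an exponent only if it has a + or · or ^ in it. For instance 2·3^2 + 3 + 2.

[0] 10 ≡ 2^(2 + 1) + 2 (base 2). Lift 3: 84. −1: 83.
[1] 83 ≡ 3^(3 + 1) + 2 (base 3). Lift 4: 1026. −1: 1025.

3^(3 + 1) + 2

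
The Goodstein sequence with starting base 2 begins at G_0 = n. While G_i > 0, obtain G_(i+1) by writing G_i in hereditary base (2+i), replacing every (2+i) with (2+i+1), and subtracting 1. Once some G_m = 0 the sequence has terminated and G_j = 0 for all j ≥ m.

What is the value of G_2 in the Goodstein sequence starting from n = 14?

i=0: 14 = 2^(2 + 1) + 2^2 + 2 (b=2); 2→3: 3^(3 + 1) + 3^3 + 3 = 111; 111−1 = 110
i=1: 110 = 3^(3 + 1) + 3^3 + 2 (b=3); 3→4: 4^(4 + 1) + 4^4 + 2 = 1282; 1282−1 = 1281
i=2: 1281 = 4^(4 + 1) + 4^4 + 1 (b=4); 4→5: 5^(5 + 1) + 5^5 + 1 = 18751; 18751−1 = 18750

1281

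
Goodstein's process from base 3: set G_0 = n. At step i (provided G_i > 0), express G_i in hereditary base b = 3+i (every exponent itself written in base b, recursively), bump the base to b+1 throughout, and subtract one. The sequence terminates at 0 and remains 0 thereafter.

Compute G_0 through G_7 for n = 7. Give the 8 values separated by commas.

7, 8, 9, 9, 9, 9, 9, 9

7 —HB3→ 2·3 + 1 —bump→ 2·4 + 1 = 9 —(−1)→ 8
8 —HB4→ 2·4 —bump→ 2·5 = 10 —(−1)→ 9
9 —HB5→ 5 + 4 —bump→ 6 + 4 = 10 —(−1)→ 9
9 —HB6→ 6 + 3 —bump→ 7 + 3 = 10 —(−1)→ 9
9 —HB7→ 7 + 2 —bump→ 8 + 2 = 10 —(−1)→ 9
9 —HB8→ 8 + 1 —bump→ 9 + 1 = 10 —(−1)→ 9
9 —HB9→ 9 —bump→ 10 = 10 —(−1)→ 9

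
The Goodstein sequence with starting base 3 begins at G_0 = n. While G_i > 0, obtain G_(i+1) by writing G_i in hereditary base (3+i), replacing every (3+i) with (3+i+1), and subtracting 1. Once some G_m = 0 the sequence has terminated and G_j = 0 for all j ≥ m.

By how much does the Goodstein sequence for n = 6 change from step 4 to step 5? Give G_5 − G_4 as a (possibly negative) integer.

0

i=0: 6 = 2·3 (b=3); 3→4: 2·4 = 8; 8−1 = 7
i=1: 7 = 4 + 3 (b=4); 4→5: 5 + 3 = 8; 8−1 = 7
i=2: 7 = 5 + 2 (b=5); 5→6: 6 + 2 = 8; 8−1 = 7
i=3: 7 = 6 + 1 (b=6); 6→7: 7 + 1 = 8; 8−1 = 7
i=4: 7 = 7 (b=7); 7→8: 8 = 8; 8−1 = 7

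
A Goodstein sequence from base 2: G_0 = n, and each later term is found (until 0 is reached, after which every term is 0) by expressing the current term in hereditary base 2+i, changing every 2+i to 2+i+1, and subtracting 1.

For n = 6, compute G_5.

98039

[0] 6 ≡ 2^2 + 2 (base 2). Lift 3: 30. −1: 29.
[1] 29 ≡ 3^3 + 2 (base 3). Lift 4: 258. −1: 257.
[2] 257 ≡ 4^4 + 1 (base 4). Lift 5: 3126. −1: 3125.
[3] 3125 ≡ 5^5 (base 5). Lift 6: 46656. −1: 46655.
[4] 46655 ≡ 5·6^5 + 5·6^4 + 5·6^3 + 5·6^2 + 5·6 + 5 (base 6). Lift 7: 98040. −1: 98039.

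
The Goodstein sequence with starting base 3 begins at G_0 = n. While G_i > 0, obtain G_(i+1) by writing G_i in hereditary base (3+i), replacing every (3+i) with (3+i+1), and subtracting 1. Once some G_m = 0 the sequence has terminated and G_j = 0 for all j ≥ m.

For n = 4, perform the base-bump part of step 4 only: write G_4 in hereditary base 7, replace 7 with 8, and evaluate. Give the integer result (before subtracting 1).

base 3: 4 = 3 + 1; at 4: 4 + 1 = 5; next = 4
base 4: 4 = 4; at 5: 5 = 5; next = 4
base 5: 4 = 4; at 6: 4 = 4; next = 3
base 6: 3 = 3; at 7: 3 = 3; next = 2
base 7: 2 = 2; at 8: 2 = 2; next = 1

2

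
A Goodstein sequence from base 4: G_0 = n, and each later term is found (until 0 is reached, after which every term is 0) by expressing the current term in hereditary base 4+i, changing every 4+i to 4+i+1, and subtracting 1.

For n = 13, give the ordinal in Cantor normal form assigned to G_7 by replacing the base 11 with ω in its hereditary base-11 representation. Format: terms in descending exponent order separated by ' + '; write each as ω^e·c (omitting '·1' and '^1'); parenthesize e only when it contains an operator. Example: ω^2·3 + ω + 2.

ω·2

[0] 13 ≡ 3·4 + 1 (base 4). Lift 5: 16. −1: 15.
[1] 15 ≡ 3·5 (base 5). Lift 6: 18. −1: 17.
[2] 17 ≡ 2·6 + 5 (base 6). Lift 7: 19. −1: 18.
[3] 18 ≡ 2·7 + 4 (base 7). Lift 8: 20. −1: 19.
[4] 19 ≡ 2·8 + 3 (base 8). Lift 9: 21. −1: 20.
[5] 20 ≡ 2·9 + 2 (base 9). Lift 10: 22. −1: 21.
[6] 21 ≡ 2·10 + 1 (base 10). Lift 11: 23. −1: 22.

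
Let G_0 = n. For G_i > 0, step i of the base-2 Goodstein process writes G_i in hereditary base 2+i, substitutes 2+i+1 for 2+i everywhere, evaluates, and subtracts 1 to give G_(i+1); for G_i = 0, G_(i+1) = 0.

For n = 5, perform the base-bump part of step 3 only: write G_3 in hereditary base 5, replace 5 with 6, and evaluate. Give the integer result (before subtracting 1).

776

base 2: 5 = 2^2 + 1; at 3: 3^3 + 1 = 28; next = 27
base 3: 27 = 3^3; at 4: 4^4 = 256; next = 255
base 4: 255 = 3·4^3 + 3·4^2 + 3·4 + 3; at 5: 3·5^3 + 3·5^2 + 3·5 + 3 = 468; next = 467
base 5: 467 = 3·5^3 + 3·5^2 + 3·5 + 2; at 6: 3·6^3 + 3·6^2 + 3·6 + 2 = 776; next = 775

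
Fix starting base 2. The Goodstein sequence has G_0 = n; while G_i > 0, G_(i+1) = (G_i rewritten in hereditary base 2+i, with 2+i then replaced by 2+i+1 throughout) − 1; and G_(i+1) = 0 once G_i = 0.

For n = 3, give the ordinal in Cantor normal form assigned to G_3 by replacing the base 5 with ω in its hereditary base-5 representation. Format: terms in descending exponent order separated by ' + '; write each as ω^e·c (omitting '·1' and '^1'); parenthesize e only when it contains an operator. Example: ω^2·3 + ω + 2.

2

3 —HB2→ 2 + 1 —bump→ 3 + 1 = 4 —(−1)→ 3
3 —HB3→ 3 —bump→ 4 = 4 —(−1)→ 3
3 —HB4→ 3 —bump→ 3 = 3 —(−1)→ 2
2 —HB5→ 2 —bump→ 2 = 2 —(−1)→ 1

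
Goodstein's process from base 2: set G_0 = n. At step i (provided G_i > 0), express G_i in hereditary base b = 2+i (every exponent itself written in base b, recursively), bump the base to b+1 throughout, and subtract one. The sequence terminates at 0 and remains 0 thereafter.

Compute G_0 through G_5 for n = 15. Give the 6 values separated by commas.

(0) 15|_2 = 2^(2 + 1) + 2^2 + 2 + 1 ↦ 3^(3 + 1) + 3^3 + 3 + 1|_3 = 112 ⇒ 111
(1) 111|_3 = 3^(3 + 1) + 3^3 + 3 ↦ 4^(4 + 1) + 4^4 + 4|_4 = 1284 ⇒ 1283
(2) 1283|_4 = 4^(4 + 1) + 4^4 + 3 ↦ 5^(5 + 1) + 5^5 + 3|_5 = 18753 ⇒ 18752
(3) 18752|_5 = 5^(5 + 1) + 5^5 + 2 ↦ 6^(6 + 1) + 6^6 + 2|_6 = 326594 ⇒ 326593
(4) 326593|_6 = 6^(6 + 1) + 6^6 + 1 ↦ 7^(7 + 1) + 7^7 + 1|_7 = 6588345 ⇒ 6588344

15, 111, 1283, 18752, 326593, 6588344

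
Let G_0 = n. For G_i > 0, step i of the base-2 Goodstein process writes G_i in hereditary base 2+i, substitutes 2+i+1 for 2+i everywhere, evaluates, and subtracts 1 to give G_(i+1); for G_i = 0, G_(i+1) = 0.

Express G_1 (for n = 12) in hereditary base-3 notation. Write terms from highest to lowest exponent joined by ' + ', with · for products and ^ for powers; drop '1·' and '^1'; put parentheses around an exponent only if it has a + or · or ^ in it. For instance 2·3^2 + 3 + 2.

3^(3 + 1) + 2·3^2 + 2·3 + 2

G_0=12  [base 2] 2^(2 + 1) + 2^2  →[2↦3]→  3^(3 + 1) + 3^3 = 108  −1 ⇒ G_1=107
G_1=107  [base 3] 3^(3 + 1) + 2·3^2 + 2·3 + 2  →[3↦4]→  4^(4 + 1) + 2·4^2 + 2·4 + 2 = 1066  −1 ⇒ G_2=1065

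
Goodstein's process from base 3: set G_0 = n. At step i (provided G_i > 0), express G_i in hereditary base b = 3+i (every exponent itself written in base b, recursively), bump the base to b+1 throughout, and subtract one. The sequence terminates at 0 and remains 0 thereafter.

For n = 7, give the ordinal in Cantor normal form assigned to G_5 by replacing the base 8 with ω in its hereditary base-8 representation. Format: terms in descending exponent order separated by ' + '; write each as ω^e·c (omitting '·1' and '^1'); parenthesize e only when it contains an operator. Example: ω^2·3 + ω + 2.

G_0=7  [base 3] 2·3 + 1  →[3↦4]→  2·4 + 1 = 9  −1 ⇒ G_1=8
G_1=8  [base 4] 2·4  →[4↦5]→  2·5 = 10  −1 ⇒ G_2=9
G_2=9  [base 5] 5 + 4  →[5↦6]→  6 + 4 = 10  −1 ⇒ G_3=9
G_3=9  [base 6] 6 + 3  →[6↦7]→  7 + 3 = 10  −1 ⇒ G_4=9
G_4=9  [base 7] 7 + 2  →[7↦8]→  8 + 2 = 10  −1 ⇒ G_5=9
G_5=9  [base 8] 8 + 1  →[8↦9]→  9 + 1 = 10  −1 ⇒ G_6=9

ω + 1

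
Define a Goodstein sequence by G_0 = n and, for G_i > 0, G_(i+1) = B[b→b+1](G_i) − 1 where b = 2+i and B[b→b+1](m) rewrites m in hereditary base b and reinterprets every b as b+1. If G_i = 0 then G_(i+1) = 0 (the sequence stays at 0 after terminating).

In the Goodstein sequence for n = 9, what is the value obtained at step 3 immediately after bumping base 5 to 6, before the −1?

140744

G_0 = 9. HB_2(9) = 2^(2 + 1) + 1. Bump = 82. G_1 = 81.
G_1 = 81. HB_3(81) = 3^(3 + 1). Bump = 1024. G_2 = 1023.
G_2 = 1023. HB_4(1023) = 3·4^4 + 3·4^3 + 3·4^2 + 3·4 + 3. Bump = 9843. G_3 = 9842.
G_3 = 9842. HB_5(9842) = 3·5^5 + 3·5^3 + 3·5^2 + 3·5 + 2. Bump = 140744. G_4 = 140743.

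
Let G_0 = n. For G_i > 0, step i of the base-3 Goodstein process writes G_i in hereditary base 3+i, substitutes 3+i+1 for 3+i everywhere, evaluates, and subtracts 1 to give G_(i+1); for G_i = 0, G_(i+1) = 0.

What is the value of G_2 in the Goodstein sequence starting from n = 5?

5 —HB3→ 3 + 2 —bump→ 4 + 2 = 6 —(−1)→ 5
5 —HB4→ 4 + 1 —bump→ 5 + 1 = 6 —(−1)→ 5
5 —HB5→ 5 —bump→ 6 = 6 —(−1)→ 5

5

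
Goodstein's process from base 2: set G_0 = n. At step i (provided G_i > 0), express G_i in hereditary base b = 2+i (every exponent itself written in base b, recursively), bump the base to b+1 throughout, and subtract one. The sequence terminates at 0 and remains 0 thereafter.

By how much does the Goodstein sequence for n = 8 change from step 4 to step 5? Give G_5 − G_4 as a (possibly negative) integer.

1553800

G_0=8  [base 2] 2^(2 + 1)  →[2↦3]→  3^(3 + 1) = 81  −1 ⇒ G_1=80
G_1=80  [base 3] 2·3^3 + 2·3^2 + 2·3 + 2  →[3↦4]→  2·4^4 + 2·4^2 + 2·4 + 2 = 554  −1 ⇒ G_2=553
G_2=553  [base 4] 2·4^4 + 2·4^2 + 2·4 + 1  →[4↦5]→  2·5^5 + 2·5^2 + 2·5 + 1 = 6311  −1 ⇒ G_3=6310
G_3=6310  [base 5] 2·5^5 + 2·5^2 + 2·5  →[5↦6]→  2·6^6 + 2·6^2 + 2·6 = 93396  −1 ⇒ G_4=93395
G_4=93395  [base 6] 2·6^6 + 2·6^2 + 6 + 5  →[6↦7]→  2·7^7 + 2·7^2 + 7 + 5 = 1647196  −1 ⇒ G_5=1647195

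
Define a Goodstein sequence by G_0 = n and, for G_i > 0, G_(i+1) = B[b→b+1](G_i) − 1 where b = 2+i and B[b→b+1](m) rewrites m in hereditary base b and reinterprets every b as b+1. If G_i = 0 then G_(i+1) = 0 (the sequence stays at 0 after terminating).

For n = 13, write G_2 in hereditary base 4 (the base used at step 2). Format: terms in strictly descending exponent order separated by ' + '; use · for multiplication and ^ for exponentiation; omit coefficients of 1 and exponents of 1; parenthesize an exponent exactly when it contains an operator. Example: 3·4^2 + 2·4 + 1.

4^(4 + 1) + 3·4^3 + 3·4^2 + 3·4 + 3

i=0: 13 = 2^(2 + 1) + 2^2 + 1 (b=2); 2→3: 3^(3 + 1) + 3^3 + 1 = 109; 109−1 = 108
i=1: 108 = 3^(3 + 1) + 3^3 (b=3); 3→4: 4^(4 + 1) + 4^4 = 1280; 1280−1 = 1279
i=2: 1279 = 4^(4 + 1) + 3·4^3 + 3·4^2 + 3·4 + 3 (b=4); 4→5: 5^(5 + 1) + 3·5^3 + 3·5^2 + 3·5 + 3 = 16093; 16093−1 = 16092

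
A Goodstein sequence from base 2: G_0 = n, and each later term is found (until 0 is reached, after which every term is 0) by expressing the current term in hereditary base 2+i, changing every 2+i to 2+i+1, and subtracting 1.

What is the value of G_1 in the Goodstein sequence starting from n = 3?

3

(0) 3|_2 = 2 + 1 ↦ 3 + 1|_3 = 4 ⇒ 3
(1) 3|_3 = 3 ↦ 4|_4 = 4 ⇒ 3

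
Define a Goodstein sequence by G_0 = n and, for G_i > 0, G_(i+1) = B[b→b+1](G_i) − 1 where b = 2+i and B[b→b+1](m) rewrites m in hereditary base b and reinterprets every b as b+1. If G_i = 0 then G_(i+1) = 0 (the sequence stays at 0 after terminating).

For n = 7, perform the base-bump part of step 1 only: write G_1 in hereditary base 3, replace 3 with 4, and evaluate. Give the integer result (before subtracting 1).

260

G_0 = 7. HB_2(7) = 2^2 + 2 + 1. Bump = 31. G_1 = 30.
G_1 = 30. HB_3(30) = 3^3 + 3. Bump = 260. G_2 = 259.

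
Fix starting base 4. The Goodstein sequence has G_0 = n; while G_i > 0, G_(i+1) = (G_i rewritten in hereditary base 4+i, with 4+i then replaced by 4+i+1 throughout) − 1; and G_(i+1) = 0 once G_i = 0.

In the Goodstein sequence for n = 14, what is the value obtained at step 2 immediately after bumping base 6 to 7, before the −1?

21

(0) 14|_4 = 3·4 + 2 ↦ 3·5 + 2|_5 = 17 ⇒ 16
(1) 16|_5 = 3·5 + 1 ↦ 3·6 + 1|_6 = 19 ⇒ 18
(2) 18|_6 = 3·6 ↦ 3·7|_7 = 21 ⇒ 20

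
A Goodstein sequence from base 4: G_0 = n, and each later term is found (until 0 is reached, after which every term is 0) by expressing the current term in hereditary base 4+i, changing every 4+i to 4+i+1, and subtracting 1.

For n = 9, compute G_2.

step 0: 9 = 2·4 + 1; sub 5 for 4: 2·5 + 1; = 11; G_1 = 11−1 = 10
step 1: 10 = 2·5; sub 6 for 5: 2·6; = 12; G_2 = 12−1 = 11
step 2: 11 = 6 + 5; sub 7 for 6: 7 + 5; = 12; G_3 = 12−1 = 11

11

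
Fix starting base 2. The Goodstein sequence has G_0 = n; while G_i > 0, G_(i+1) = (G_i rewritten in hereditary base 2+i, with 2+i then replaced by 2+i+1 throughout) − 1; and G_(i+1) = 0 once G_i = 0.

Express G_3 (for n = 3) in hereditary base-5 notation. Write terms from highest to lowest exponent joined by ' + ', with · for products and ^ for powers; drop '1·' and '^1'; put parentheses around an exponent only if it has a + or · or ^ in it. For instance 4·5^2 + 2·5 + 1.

2

(0) 3|_2 = 2 + 1 ↦ 3 + 1|_3 = 4 ⇒ 3
(1) 3|_3 = 3 ↦ 4|_4 = 4 ⇒ 3
(2) 3|_4 = 3 ↦ 3|_5 = 3 ⇒ 2
(3) 2|_5 = 2 ↦ 2|_6 = 2 ⇒ 1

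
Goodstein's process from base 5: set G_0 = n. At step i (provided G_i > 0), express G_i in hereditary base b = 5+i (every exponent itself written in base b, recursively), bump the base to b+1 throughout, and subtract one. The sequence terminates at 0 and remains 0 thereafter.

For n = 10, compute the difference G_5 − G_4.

0

(0) 10|_5 = 2·5 ↦ 2·6|_6 = 12 ⇒ 11
(1) 11|_6 = 6 + 5 ↦ 7 + 5|_7 = 12 ⇒ 11
(2) 11|_7 = 7 + 4 ↦ 8 + 4|_8 = 12 ⇒ 11
(3) 11|_8 = 8 + 3 ↦ 9 + 3|_9 = 12 ⇒ 11
(4) 11|_9 = 9 + 2 ↦ 10 + 2|_10 = 12 ⇒ 11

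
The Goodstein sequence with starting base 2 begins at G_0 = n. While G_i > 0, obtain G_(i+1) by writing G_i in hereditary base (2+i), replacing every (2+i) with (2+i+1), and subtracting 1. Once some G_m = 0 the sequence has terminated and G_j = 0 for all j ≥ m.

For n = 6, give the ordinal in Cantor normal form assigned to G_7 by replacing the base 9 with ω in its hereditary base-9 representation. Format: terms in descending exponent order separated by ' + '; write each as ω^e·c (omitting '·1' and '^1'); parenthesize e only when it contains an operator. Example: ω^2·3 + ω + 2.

ω^5·5 + ω^4·5 + ω^3·5 + ω^2·5 + ω·5 + 2

(0) 6|_2 = 2^2 + 2 ↦ 3^3 + 3|_3 = 30 ⇒ 29
(1) 29|_3 = 3^3 + 2 ↦ 4^4 + 2|_4 = 258 ⇒ 257
(2) 257|_4 = 4^4 + 1 ↦ 5^5 + 1|_5 = 3126 ⇒ 3125
(3) 3125|_5 = 5^5 ↦ 6^6|_6 = 46656 ⇒ 46655
(4) 46655|_6 = 5·6^5 + 5·6^4 + 5·6^3 + 5·6^2 + 5·6 + 5 ↦ 5·7^5 + 5·7^4 + 5·7^3 + 5·7^2 + 5·7 + 5|_7 = 98040 ⇒ 98039
(5) 98039|_7 = 5·7^5 + 5·7^4 + 5·7^3 + 5·7^2 + 5·7 + 4 ↦ 5·8^5 + 5·8^4 + 5·8^3 + 5·8^2 + 5·8 + 4|_8 = 187244 ⇒ 187243
(6) 187243|_8 = 5·8^5 + 5·8^4 + 5·8^3 + 5·8^2 + 5·8 + 3 ↦ 5·9^5 + 5·9^4 + 5·9^3 + 5·9^2 + 5·9 + 3|_9 = 332148 ⇒ 332147
(7) 332147|_9 = 5·9^5 + 5·9^4 + 5·9^3 + 5·9^2 + 5·9 + 2 ↦ 5·10^5 + 5·10^4 + 5·10^3 + 5·10^2 + 5·10 + 2|_10 = 555552 ⇒ 555551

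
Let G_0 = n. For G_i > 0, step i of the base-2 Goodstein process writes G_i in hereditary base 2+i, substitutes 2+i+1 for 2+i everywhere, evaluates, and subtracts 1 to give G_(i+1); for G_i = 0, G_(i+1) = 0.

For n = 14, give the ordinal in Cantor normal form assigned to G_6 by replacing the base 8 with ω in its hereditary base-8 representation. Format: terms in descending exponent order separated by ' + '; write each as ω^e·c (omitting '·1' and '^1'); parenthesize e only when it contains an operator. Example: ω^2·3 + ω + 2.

(0) 14|_2 = 2^(2 + 1) + 2^2 + 2 ↦ 3^(3 + 1) + 3^3 + 3|_3 = 111 ⇒ 110
(1) 110|_3 = 3^(3 + 1) + 3^3 + 2 ↦ 4^(4 + 1) + 4^4 + 2|_4 = 1282 ⇒ 1281
(2) 1281|_4 = 4^(4 + 1) + 4^4 + 1 ↦ 5^(5 + 1) + 5^5 + 1|_5 = 18751 ⇒ 18750
(3) 18750|_5 = 5^(5 + 1) + 5^5 ↦ 6^(6 + 1) + 6^6|_6 = 326592 ⇒ 326591
(4) 326591|_6 = 6^(6 + 1) + 5·6^5 + 5·6^4 + 5·6^3 + 5·6^2 + 5·6 + 5 ↦ 7^(7 + 1) + 5·7^5 + 5·7^4 + 5·7^3 + 5·7^2 + 5·7 + 5|_7 = 5862841 ⇒ 5862840
(5) 5862840|_7 = 7^(7 + 1) + 5·7^5 + 5·7^4 + 5·7^3 + 5·7^2 + 5·7 + 4 ↦ 8^(8 + 1) + 5·8^5 + 5·8^4 + 5·8^3 + 5·8^2 + 5·8 + 4|_8 = 134404972 ⇒ 134404971
(6) 134404971|_8 = 8^(8 + 1) + 5·8^5 + 5·8^4 + 5·8^3 + 5·8^2 + 5·8 + 3 ↦ 9^(9 + 1) + 5·9^5 + 5·9^4 + 5·9^3 + 5·9^2 + 5·9 + 3|_9 = 3487116549 ⇒ 3487116548

ω^(ω + 1) + ω^5·5 + ω^4·5 + ω^3·5 + ω^2·5 + ω·5 + 3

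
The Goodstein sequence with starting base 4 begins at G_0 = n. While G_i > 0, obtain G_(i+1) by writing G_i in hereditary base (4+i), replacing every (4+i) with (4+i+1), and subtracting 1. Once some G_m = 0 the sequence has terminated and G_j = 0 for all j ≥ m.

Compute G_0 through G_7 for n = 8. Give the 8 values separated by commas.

8, 9, 9, 9, 9, 9, 9, 8

base 4: 8 = 2·4; at 5: 2·5 = 10; next = 9
base 5: 9 = 5 + 4; at 6: 6 + 4 = 10; next = 9
base 6: 9 = 6 + 3; at 7: 7 + 3 = 10; next = 9
base 7: 9 = 7 + 2; at 8: 8 + 2 = 10; next = 9
base 8: 9 = 8 + 1; at 9: 9 + 1 = 10; next = 9
base 9: 9 = 9; at 10: 10 = 10; next = 9
base 10: 9 = 9; at 11: 9 = 9; next = 8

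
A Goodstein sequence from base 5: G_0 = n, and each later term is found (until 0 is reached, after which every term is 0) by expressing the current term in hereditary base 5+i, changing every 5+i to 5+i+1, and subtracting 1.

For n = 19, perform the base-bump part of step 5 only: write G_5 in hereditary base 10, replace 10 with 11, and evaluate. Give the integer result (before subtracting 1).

31

base 5: 19 = 3·5 + 4; at 6: 3·6 + 4 = 22; next = 21
base 6: 21 = 3·6 + 3; at 7: 3·7 + 3 = 24; next = 23
base 7: 23 = 3·7 + 2; at 8: 3·8 + 2 = 26; next = 25
base 8: 25 = 3·8 + 1; at 9: 3·9 + 1 = 28; next = 27
base 9: 27 = 3·9; at 10: 3·10 = 30; next = 29
base 10: 29 = 2·10 + 9; at 11: 2·11 + 9 = 31; next = 30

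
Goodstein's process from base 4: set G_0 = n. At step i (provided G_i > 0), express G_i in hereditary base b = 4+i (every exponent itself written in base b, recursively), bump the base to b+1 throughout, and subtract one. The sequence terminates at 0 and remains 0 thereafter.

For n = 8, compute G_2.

9

(0) 8|_4 = 2·4 ↦ 2·5|_5 = 10 ⇒ 9
(1) 9|_5 = 5 + 4 ↦ 6 + 4|_6 = 10 ⇒ 9
(2) 9|_6 = 6 + 3 ↦ 7 + 3|_7 = 10 ⇒ 9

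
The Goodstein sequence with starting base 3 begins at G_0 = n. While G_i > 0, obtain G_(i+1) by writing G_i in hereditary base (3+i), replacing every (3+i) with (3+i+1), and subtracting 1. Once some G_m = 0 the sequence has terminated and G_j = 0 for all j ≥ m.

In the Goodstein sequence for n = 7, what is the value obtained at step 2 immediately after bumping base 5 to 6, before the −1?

10

G_0 = 7. HB_3(7) = 2·3 + 1. Bump = 9. G_1 = 8.
G_1 = 8. HB_4(8) = 2·4. Bump = 10. G_2 = 9.
G_2 = 9. HB_5(9) = 5 + 4. Bump = 10. G_3 = 9.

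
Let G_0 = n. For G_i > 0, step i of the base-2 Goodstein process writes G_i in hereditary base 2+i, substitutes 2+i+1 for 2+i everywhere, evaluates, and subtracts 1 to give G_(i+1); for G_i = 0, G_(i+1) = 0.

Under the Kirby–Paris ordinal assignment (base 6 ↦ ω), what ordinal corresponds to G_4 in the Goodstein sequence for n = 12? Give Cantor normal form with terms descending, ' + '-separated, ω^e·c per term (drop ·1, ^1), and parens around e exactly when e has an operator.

ω^(ω + 1) + ω^2·2 + ω + 5

G_0 = 12. HB_2(12) = 2^(2 + 1) + 2^2. Bump = 108. G_1 = 107.
G_1 = 107. HB_3(107) = 3^(3 + 1) + 2·3^2 + 2·3 + 2. Bump = 1066. G_2 = 1065.
G_2 = 1065. HB_4(1065) = 4^(4 + 1) + 2·4^2 + 2·4 + 1. Bump = 15686. G_3 = 15685.
G_3 = 15685. HB_5(15685) = 5^(5 + 1) + 2·5^2 + 2·5. Bump = 280020. G_4 = 280019.
G_4 = 280019. HB_6(280019) = 6^(6 + 1) + 2·6^2 + 6 + 5. Bump = 5764911. G_5 = 5764910.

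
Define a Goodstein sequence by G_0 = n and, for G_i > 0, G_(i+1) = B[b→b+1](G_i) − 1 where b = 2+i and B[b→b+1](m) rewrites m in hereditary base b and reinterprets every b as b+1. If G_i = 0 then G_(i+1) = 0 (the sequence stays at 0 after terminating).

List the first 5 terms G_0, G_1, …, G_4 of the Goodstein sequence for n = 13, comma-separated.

step 0: 13 = 2^(2 + 1) + 2^2 + 1; sub 3 for 2: 3^(3 + 1) + 3^3 + 1; = 109; G_1 = 109−1 = 108
step 1: 108 = 3^(3 + 1) + 3^3; sub 4 for 3: 4^(4 + 1) + 4^4; = 1280; G_2 = 1280−1 = 1279
step 2: 1279 = 4^(4 + 1) + 3·4^3 + 3·4^2 + 3·4 + 3; sub 5 for 4: 5^(5 + 1) + 3·5^3 + 3·5^2 + 3·5 + 3; = 16093; G_3 = 16093−1 = 16092
step 3: 16092 = 5^(5 + 1) + 3·5^3 + 3·5^2 + 3·5 + 2; sub 6 for 5: 6^(6 + 1) + 3·6^3 + 3·6^2 + 3·6 + 2; = 280712; G_4 = 280712−1 = 280711

13, 108, 1279, 16092, 280711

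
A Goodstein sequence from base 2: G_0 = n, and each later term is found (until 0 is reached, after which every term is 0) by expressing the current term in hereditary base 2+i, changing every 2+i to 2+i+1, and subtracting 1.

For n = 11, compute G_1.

84

G_0 = 11. HB_2(11) = 2^(2 + 1) + 2 + 1. Bump = 85. G_1 = 84.
G_1 = 84. HB_3(84) = 3^(3 + 1) + 3. Bump = 1028. G_2 = 1027.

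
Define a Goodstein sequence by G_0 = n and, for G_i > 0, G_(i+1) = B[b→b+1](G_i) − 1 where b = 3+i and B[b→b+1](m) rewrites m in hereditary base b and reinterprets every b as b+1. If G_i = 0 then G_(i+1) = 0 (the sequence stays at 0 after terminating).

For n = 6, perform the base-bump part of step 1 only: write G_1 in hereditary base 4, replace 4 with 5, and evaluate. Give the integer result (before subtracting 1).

G_0 = 6. HB_3(6) = 2·3. Bump = 8. G_1 = 7.
G_1 = 7. HB_4(7) = 4 + 3. Bump = 8. G_2 = 7.

8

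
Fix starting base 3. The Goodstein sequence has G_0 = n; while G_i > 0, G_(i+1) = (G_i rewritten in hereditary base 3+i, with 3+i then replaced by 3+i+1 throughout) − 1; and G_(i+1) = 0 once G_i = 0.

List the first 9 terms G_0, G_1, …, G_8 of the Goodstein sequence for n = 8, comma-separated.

8, 9, 10, 11, 11, 11, 11, 11, 11

8 —HB3→ 2·3 + 2 —bump→ 2·4 + 2 = 10 —(−1)→ 9
9 —HB4→ 2·4 + 1 —bump→ 2·5 + 1 = 11 —(−1)→ 10
10 —HB5→ 2·5 —bump→ 2·6 = 12 —(−1)→ 11
11 —HB6→ 6 + 5 —bump→ 7 + 5 = 12 —(−1)→ 11
11 —HB7→ 7 + 4 —bump→ 8 + 4 = 12 —(−1)→ 11
11 —HB8→ 8 + 3 —bump→ 9 + 3 = 12 —(−1)→ 11
11 —HB9→ 9 + 2 —bump→ 10 + 2 = 12 —(−1)→ 11
11 —HB10→ 10 + 1 —bump→ 11 + 1 = 12 —(−1)→ 11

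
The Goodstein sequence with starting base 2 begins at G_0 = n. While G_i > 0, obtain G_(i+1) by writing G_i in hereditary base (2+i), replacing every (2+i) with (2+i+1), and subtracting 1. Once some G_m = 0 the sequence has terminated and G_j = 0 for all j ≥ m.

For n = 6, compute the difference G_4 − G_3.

base 2: 6 = 2^2 + 2; at 3: 3^3 + 3 = 30; next = 29
base 3: 29 = 3^3 + 2; at 4: 4^4 + 2 = 258; next = 257
base 4: 257 = 4^4 + 1; at 5: 5^5 + 1 = 3126; next = 3125
base 5: 3125 = 5^5; at 6: 6^6 = 46656; next = 46655

43530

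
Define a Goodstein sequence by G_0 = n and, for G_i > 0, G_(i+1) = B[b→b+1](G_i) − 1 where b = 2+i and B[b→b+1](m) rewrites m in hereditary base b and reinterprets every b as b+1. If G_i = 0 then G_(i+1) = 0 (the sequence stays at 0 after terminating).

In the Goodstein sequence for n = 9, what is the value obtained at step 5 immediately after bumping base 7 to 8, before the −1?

50333400

9 —HB2→ 2^(2 + 1) + 1 —bump→ 3^(3 + 1) + 1 = 82 —(−1)→ 81
81 —HB3→ 3^(3 + 1) —bump→ 4^(4 + 1) = 1024 —(−1)→ 1023
1023 —HB4→ 3·4^4 + 3·4^3 + 3·4^2 + 3·4 + 3 —bump→ 3·5^5 + 3·5^3 + 3·5^2 + 3·5 + 3 = 9843 —(−1)→ 9842
9842 —HB5→ 3·5^5 + 3·5^3 + 3·5^2 + 3·5 + 2 —bump→ 3·6^6 + 3·6^3 + 3·6^2 + 3·6 + 2 = 140744 —(−1)→ 140743
140743 —HB6→ 3·6^6 + 3·6^3 + 3·6^2 + 3·6 + 1 —bump→ 3·7^7 + 3·7^3 + 3·7^2 + 3·7 + 1 = 2471827 —(−1)→ 2471826
2471826 —HB7→ 3·7^7 + 3·7^3 + 3·7^2 + 3·7 —bump→ 3·8^8 + 3·8^3 + 3·8^2 + 3·8 = 50333400 —(−1)→ 50333399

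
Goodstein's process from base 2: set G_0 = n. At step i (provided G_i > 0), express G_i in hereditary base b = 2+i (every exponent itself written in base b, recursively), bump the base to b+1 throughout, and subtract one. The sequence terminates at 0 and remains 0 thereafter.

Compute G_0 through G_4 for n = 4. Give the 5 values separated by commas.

(0) 4|_2 = 2^2 ↦ 3^3|_3 = 27 ⇒ 26
(1) 26|_3 = 2·3^2 + 2·3 + 2 ↦ 2·4^2 + 2·4 + 2|_4 = 42 ⇒ 41
(2) 41|_4 = 2·4^2 + 2·4 + 1 ↦ 2·5^2 + 2·5 + 1|_5 = 61 ⇒ 60
(3) 60|_5 = 2·5^2 + 2·5 ↦ 2·6^2 + 2·6|_6 = 84 ⇒ 83

4, 26, 41, 60, 83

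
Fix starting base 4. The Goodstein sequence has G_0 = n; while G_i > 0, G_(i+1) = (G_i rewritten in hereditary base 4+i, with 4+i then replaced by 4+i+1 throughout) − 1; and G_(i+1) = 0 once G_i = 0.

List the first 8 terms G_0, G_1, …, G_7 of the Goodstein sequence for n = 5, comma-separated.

G_0=5  [base 4] 4 + 1  →[4↦5]→  5 + 1 = 6  −1 ⇒ G_1=5
G_1=5  [base 5] 5  →[5↦6]→  6 = 6  −1 ⇒ G_2=5
G_2=5  [base 6] 5  →[6↦7]→  5 = 5  −1 ⇒ G_3=4
G_3=4  [base 7] 4  →[7↦8]→  4 = 4  −1 ⇒ G_4=3
G_4=3  [base 8] 3  →[8↦9]→  3 = 3  −1 ⇒ G_5=2
G_5=2  [base 9] 2  →[9↦10]→  2 = 2  −1 ⇒ G_6=1
G_6=1  [base 10] 1  →[10↦11]→  1 = 1  −1 ⇒ G_7=0

5, 5, 5, 4, 3, 2, 1, 0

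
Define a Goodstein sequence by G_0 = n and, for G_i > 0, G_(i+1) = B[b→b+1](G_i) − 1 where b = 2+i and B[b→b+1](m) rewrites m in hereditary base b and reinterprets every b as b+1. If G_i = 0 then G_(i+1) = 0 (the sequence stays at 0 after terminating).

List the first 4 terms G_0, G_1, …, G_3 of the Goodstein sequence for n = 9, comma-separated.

9, 81, 1023, 9842

[0] 9 ≡ 2^(2 + 1) + 1 (base 2). Lift 3: 82. −1: 81.
[1] 81 ≡ 3^(3 + 1) (base 3). Lift 4: 1024. −1: 1023.
[2] 1023 ≡ 3·4^4 + 3·4^3 + 3·4^2 + 3·4 + 3 (base 4). Lift 5: 9843. −1: 9842.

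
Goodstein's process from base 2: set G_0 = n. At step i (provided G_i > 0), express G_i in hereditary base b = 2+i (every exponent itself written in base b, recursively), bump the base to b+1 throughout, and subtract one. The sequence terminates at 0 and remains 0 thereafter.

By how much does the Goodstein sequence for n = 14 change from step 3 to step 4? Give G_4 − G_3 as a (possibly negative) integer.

14 —HB2→ 2^(2 + 1) + 2^2 + 2 —bump→ 3^(3 + 1) + 3^3 + 3 = 111 —(−1)→ 110
110 —HB3→ 3^(3 + 1) + 3^3 + 2 —bump→ 4^(4 + 1) + 4^4 + 2 = 1282 —(−1)→ 1281
1281 —HB4→ 4^(4 + 1) + 4^4 + 1 —bump→ 5^(5 + 1) + 5^5 + 1 = 18751 —(−1)→ 18750
18750 —HB5→ 5^(5 + 1) + 5^5 —bump→ 6^(6 + 1) + 6^6 = 326592 —(−1)→ 326591

307841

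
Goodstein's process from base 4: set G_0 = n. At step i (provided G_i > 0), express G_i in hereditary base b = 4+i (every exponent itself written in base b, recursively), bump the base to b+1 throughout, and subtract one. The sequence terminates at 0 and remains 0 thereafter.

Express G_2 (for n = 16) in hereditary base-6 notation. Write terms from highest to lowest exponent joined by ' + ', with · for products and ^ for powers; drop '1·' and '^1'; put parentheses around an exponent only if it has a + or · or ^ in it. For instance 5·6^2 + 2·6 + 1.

4·6 + 3

i=0: 16 = 4^2 (b=4); 4→5: 5^2 = 25; 25−1 = 24
i=1: 24 = 4·5 + 4 (b=5); 5→6: 4·6 + 4 = 28; 28−1 = 27
i=2: 27 = 4·6 + 3 (b=6); 6→7: 4·7 + 3 = 31; 31−1 = 30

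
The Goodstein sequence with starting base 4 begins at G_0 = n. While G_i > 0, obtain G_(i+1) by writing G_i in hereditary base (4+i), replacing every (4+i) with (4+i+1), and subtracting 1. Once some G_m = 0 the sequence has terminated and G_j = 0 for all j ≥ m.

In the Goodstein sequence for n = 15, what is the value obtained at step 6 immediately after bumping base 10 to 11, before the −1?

27

G_0=15  [base 4] 3·4 + 3  →[4↦5]→  3·5 + 3 = 18  −1 ⇒ G_1=17
G_1=17  [base 5] 3·5 + 2  →[5↦6]→  3·6 + 2 = 20  −1 ⇒ G_2=19
G_2=19  [base 6] 3·6 + 1  →[6↦7]→  3·7 + 1 = 22  −1 ⇒ G_3=21
G_3=21  [base 7] 3·7  →[7↦8]→  3·8 = 24  −1 ⇒ G_4=23
G_4=23  [base 8] 2·8 + 7  →[8↦9]→  2·9 + 7 = 25  −1 ⇒ G_5=24
G_5=24  [base 9] 2·9 + 6  →[9↦10]→  2·10 + 6 = 26  −1 ⇒ G_6=25
G_6=25  [base 10] 2·10 + 5  →[10↦11]→  2·11 + 5 = 27  −1 ⇒ G_7=26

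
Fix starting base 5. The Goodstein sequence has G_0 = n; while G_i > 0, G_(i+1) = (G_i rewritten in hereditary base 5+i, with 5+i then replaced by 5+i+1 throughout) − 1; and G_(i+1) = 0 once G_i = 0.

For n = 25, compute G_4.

step 0: 25 = 5^2; sub 6 for 5: 6^2; = 36; G_1 = 36−1 = 35
step 1: 35 = 5·6 + 5; sub 7 for 6: 5·7 + 5; = 40; G_2 = 40−1 = 39
step 2: 39 = 5·7 + 4; sub 8 for 7: 5·8 + 4; = 44; G_3 = 44−1 = 43
step 3: 43 = 5·8 + 3; sub 9 for 8: 5·9 + 3; = 48; G_4 = 48−1 = 47
step 4: 47 = 5·9 + 2; sub 10 for 9: 5·10 + 2; = 52; G_5 = 52−1 = 51

47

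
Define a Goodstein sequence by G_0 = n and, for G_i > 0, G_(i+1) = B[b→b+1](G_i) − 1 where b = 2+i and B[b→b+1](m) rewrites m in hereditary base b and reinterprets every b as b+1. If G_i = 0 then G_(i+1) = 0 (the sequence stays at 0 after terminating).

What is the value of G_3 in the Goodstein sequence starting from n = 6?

[0] 6 ≡ 2^2 + 2 (base 2). Lift 3: 30. −1: 29.
[1] 29 ≡ 3^3 + 2 (base 3). Lift 4: 258. −1: 257.
[2] 257 ≡ 4^4 + 1 (base 4). Lift 5: 3126. −1: 3125.
[3] 3125 ≡ 5^5 (base 5). Lift 6: 46656. −1: 46655.

3125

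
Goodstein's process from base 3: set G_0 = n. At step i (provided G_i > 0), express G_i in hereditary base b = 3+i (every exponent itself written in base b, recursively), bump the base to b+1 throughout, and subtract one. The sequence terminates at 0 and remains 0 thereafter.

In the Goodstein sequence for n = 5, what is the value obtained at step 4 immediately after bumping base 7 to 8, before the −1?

5 —HB3→ 3 + 2 —bump→ 4 + 2 = 6 —(−1)→ 5
5 —HB4→ 4 + 1 —bump→ 5 + 1 = 6 —(−1)→ 5
5 —HB5→ 5 —bump→ 6 = 6 —(−1)→ 5
5 —HB6→ 5 —bump→ 5 = 5 —(−1)→ 4

4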